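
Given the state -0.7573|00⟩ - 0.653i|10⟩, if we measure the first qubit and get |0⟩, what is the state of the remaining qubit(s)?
-|0⟩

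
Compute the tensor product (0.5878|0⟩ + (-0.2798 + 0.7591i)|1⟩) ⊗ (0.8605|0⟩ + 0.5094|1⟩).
0.5058|00⟩ + 0.2994|01⟩ + (-0.2408 + 0.6532i)|10⟩ + (-0.1425 + 0.3867i)|11⟩

amp(|b₁b₂…⟩) = product of the factor amplitudes for bits b₁, b₂, …; only kets whose every factor amplitude is nonzero survive.
|00⟩: (0.5878)(0.8605) = 0.5058
|01⟩: (0.5878)(0.5094) = 0.2994
|10⟩: (-0.2798 + 0.7591i)(0.8605) = (-0.2408 + 0.6532i)
|11⟩: (-0.2798 + 0.7591i)(0.5094) = (-0.1425 + 0.3867i)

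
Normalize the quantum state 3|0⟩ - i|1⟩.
0.9487|0⟩ - 0.3162i|1⟩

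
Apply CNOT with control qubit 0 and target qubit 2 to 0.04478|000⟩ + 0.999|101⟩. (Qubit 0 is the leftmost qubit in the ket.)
0.04478|000⟩ + 0.999|100⟩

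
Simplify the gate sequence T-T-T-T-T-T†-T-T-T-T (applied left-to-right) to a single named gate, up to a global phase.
I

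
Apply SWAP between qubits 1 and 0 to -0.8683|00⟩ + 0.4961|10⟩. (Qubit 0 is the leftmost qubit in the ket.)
-0.8683|00⟩ + 0.4961|01⟩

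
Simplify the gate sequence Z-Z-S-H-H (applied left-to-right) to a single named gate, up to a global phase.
S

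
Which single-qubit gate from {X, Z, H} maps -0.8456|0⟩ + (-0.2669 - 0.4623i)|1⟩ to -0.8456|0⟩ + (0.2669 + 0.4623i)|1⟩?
Z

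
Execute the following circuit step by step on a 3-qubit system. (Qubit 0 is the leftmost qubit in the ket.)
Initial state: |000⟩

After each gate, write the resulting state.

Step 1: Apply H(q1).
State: 1/√2|000⟩ + 1/√2|010⟩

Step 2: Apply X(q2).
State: 1/√2|001⟩ + 1/√2|011⟩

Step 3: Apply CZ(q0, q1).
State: 1/√2|001⟩ + 1/√2|011⟩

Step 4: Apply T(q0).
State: 1/√2|001⟩ + 1/√2|011⟩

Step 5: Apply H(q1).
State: |001⟩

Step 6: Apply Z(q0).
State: |001⟩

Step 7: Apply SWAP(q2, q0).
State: |100⟩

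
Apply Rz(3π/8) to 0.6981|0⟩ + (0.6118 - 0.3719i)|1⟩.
(0.5804 - 0.3878i)|0⟩ + (0.7153 + 0.03067i)|1⟩

Rz(3π/8) = [[e^(−iθ/2), 0], [0, e^(iθ/2)]] with e^(±iθ/2) = cos(θ/2) ± i·sin(θ/2); θ = 3π/8, cos(θ/2) ≈ 0.83147, sin(θ/2) ≈ 0.55557.
With a = amp(|0⟩) = 0.6981 and b = amp(|1⟩) = (0.6118 - 0.3719i):
new amp(|0⟩) = (0.83147 - 0.55557i)·a = (0.5804 - 0.3878i)
new amp(|1⟩) = (0.83147 + 0.55557i)·b = (0.7153 + 0.03067i)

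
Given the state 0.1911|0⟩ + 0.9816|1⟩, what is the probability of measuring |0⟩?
0.03652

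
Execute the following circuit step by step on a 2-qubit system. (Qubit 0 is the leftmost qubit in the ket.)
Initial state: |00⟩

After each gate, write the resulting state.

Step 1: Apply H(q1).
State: 1/√2|00⟩ + 1/√2|01⟩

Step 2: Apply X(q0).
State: 1/√2|10⟩ + 1/√2|11⟩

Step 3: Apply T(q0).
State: (1/2 + (1/2)i)|10⟩ + (1/2 + (1/2)i)|11⟩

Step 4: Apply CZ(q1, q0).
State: (1/2 + (1/2)i)|10⟩ + (-1/2 - (1/2)i)|11⟩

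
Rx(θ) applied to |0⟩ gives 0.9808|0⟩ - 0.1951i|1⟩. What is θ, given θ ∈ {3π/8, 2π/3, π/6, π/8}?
π/8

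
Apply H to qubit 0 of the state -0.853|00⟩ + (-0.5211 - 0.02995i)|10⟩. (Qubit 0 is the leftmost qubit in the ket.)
(-0.9716 - 0.02118i)|00⟩ + (-0.2347 + 0.02118i)|10⟩

H on qubit 0 mixes each pair of kets that differ only in qubit 0: amplitudes (a, b) of (|…0…⟩, |…1…⟩) become ((a + b)/√2, (a − b)/√2). Kets absent from the input have amplitude 0.
(|00⟩, |10⟩): (a, b) = (-0.853, (-0.5211 - 0.02995i)) → ((-0.9716 - 0.02118i), (-0.2347 + 0.02118i))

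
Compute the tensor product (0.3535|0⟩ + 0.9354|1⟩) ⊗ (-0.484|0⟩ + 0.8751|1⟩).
-0.1711|00⟩ + 0.3093|01⟩ - 0.4527|10⟩ + 0.8186|11⟩

amp(|b₁b₂…⟩) = product of the factor amplitudes for bits b₁, b₂, …; only kets whose every factor amplitude is nonzero survive.
|00⟩: (0.3535)(-0.484) = -0.1711
|01⟩: (0.3535)(0.8751) = 0.3093
|10⟩: (0.9354)(-0.484) = -0.4527
|11⟩: (0.9354)(0.8751) = 0.8186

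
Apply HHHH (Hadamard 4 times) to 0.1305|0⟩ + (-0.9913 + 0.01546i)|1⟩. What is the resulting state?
0.1305|0⟩ + (-0.9913 + 0.01546i)|1⟩

H² = I, so an even number of Hadamards cancels: H^4 = I and the state is unchanged.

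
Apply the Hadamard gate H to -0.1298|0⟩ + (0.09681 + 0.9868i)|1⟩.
(-0.02333 + 0.6978i)|0⟩ + (-0.1602 - 0.6978i)|1⟩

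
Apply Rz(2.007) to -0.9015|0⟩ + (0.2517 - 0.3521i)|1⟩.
(-0.4844 + 0.7603i)|0⟩ + (0.4322 + 0.02307i)|1⟩

Rz(2.007) = [[e^(−iθ/2), 0], [0, e^(iθ/2)]] with e^(±iθ/2) = cos(θ/2) ± i·sin(θ/2); θ = 2.007, cos(θ/2) ≈ 0.537354, sin(θ/2) ≈ 0.843357.
With a = amp(|0⟩) = -0.9015 and b = amp(|1⟩) = (0.2517 - 0.3521i):
new amp(|0⟩) = (0.537354 - 0.843357i)·a = (-0.4844 + 0.7603i)
new amp(|1⟩) = (0.537354 + 0.843357i)·b = (0.4322 + 0.02307i)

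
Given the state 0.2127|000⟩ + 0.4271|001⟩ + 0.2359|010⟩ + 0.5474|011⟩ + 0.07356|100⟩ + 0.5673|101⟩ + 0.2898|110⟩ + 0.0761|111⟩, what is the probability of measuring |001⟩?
0.1824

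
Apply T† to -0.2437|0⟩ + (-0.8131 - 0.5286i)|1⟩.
-0.2437|0⟩ + (-0.9487 + 0.2012i)|1⟩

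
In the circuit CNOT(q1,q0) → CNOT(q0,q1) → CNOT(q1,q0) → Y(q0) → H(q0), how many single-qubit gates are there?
2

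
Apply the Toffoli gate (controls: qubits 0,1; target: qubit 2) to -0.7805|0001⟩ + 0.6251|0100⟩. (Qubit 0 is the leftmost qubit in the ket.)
-0.7805|0001⟩ + 0.6251|0100⟩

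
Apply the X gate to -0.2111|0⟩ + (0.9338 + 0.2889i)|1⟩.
(0.9338 + 0.2889i)|0⟩ - 0.2111|1⟩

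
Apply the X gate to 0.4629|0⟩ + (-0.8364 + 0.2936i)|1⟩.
(-0.8364 + 0.2936i)|0⟩ + 0.4629|1⟩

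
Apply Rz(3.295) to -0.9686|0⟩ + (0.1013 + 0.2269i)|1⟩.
(0.07422 + 0.9658i)|0⟩ + (-0.234 + 0.08362i)|1⟩

Rz(3.295) = [[e^(−iθ/2), 0], [0, e^(iθ/2)]] with e^(±iθ/2) = cos(θ/2) ± i·sin(θ/2); θ = 3.295, cos(θ/2) ≈ -0.0766285, sin(θ/2) ≈ 0.99706.
With a = amp(|0⟩) = -0.9686 and b = amp(|1⟩) = (0.1013 + 0.2269i):
new amp(|0⟩) = (-0.0766285 - 0.99706i)·a = (0.07422 + 0.9658i)
new amp(|1⟩) = (-0.0766285 + 0.99706i)·b = (-0.234 + 0.08362i)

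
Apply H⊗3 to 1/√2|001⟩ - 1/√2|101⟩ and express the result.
1/2|100⟩ - 1/2|101⟩ + 1/2|110⟩ - 1/2|111⟩

H⊗3 gives amp(|y⟩) = (1/2√2) Σ_x (−1)^(x·y) amp(|x⟩), where x·y is the number of positions in which both x and y have a 1.
|000⟩: (1/√2 - 1/√2)/(2√2) = 0
|001⟩: (-1/√2 + 1/√2)/(2√2) = 0
|010⟩: (1/√2 - 1/√2)/(2√2) = 0
|011⟩: (-1/√2 + 1/√2)/(2√2) = 0
|100⟩: (1/√2 + 1/√2)/(2√2) = 1/2
|101⟩: (-1/√2 - 1/√2)/(2√2) = -1/2
|110⟩: (1/√2 + 1/√2)/(2√2) = 1/2
|111⟩: (-1/√2 - 1/√2)/(2√2) = -1/2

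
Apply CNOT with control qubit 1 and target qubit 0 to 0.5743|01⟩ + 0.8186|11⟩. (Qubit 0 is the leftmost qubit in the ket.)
0.8186|01⟩ + 0.5743|11⟩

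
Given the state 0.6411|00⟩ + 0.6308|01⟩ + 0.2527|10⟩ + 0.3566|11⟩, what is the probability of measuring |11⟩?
0.1272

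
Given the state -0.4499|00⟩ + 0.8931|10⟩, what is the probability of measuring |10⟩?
0.7976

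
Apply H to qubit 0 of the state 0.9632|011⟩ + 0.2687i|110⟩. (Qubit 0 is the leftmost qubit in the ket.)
0.19i|010⟩ + 0.6811|011⟩ - 0.19i|110⟩ + 0.6811|111⟩

H on qubit 0 mixes each pair of kets that differ only in qubit 0: amplitudes (a, b) of (|…0…⟩, |…1…⟩) become ((a + b)/√2, (a − b)/√2). Kets absent from the input have amplitude 0.
(|010⟩, |110⟩): (a, b) = (0, 0.2687i) → (0.19i, -0.19i)
(|011⟩, |111⟩): (a, b) = (0.9632, 0) → (0.6811, 0.6811)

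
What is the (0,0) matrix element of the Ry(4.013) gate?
-0.422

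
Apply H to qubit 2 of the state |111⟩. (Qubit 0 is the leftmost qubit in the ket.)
1/√2|110⟩ - 1/√2|111⟩

H on qubit 2 mixes each pair of kets that differ only in qubit 2: amplitudes (a, b) of (|…0…⟩, |…1…⟩) become ((a + b)/√2, (a − b)/√2). Kets absent from the input have amplitude 0.
(|110⟩, |111⟩): (a, b) = (0, 1) → (1/√2, -1/√2)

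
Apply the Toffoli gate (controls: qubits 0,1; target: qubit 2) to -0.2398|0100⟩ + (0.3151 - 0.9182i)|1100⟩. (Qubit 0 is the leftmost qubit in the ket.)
-0.2398|0100⟩ + (0.3151 - 0.9182i)|1110⟩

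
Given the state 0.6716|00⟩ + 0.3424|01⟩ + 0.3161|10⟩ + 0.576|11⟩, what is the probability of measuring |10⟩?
0.09992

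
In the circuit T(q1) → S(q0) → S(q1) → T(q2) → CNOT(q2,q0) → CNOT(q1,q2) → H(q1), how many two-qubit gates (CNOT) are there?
2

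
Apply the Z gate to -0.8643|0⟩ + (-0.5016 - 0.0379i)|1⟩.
-0.8643|0⟩ + (0.5016 + 0.0379i)|1⟩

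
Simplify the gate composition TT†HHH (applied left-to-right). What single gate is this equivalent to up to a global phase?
H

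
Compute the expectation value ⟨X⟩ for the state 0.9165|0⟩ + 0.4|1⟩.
0.7332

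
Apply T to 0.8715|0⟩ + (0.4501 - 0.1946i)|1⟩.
0.8715|0⟩ + (0.4559 + 0.1807i)|1⟩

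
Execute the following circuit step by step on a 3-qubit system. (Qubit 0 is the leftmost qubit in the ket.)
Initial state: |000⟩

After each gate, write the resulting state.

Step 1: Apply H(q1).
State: 1/√2|000⟩ + 1/√2|010⟩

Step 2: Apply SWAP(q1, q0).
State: 1/√2|000⟩ + 1/√2|100⟩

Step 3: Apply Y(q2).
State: (1/√2)i|001⟩ + (1/√2)i|101⟩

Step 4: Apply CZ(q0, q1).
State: (1/√2)i|001⟩ + (1/√2)i|101⟩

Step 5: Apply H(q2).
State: (1/2)i|000⟩ - (1/2)i|001⟩ + (1/2)i|100⟩ - (1/2)i|101⟩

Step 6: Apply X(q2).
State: -(1/2)i|000⟩ + (1/2)i|001⟩ - (1/2)i|100⟩ + (1/2)i|101⟩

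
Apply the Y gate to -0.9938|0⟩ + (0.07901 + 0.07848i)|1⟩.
(0.07848 - 0.07901i)|0⟩ - 0.9938i|1⟩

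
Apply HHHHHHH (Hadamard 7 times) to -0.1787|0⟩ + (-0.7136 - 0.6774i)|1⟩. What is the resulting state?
(-0.631 - 0.479i)|0⟩ + (0.3782 + 0.479i)|1⟩

H² = I, so H^7 = H: a single Hadamard. With (a, b) = (-0.1787, (-0.7136 - 0.6774i)), H gives ((a + b)/√2, (a − b)/√2) = ((-0.631 - 0.479i), (0.3782 + 0.479i)).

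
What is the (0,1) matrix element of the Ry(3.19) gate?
-0.9997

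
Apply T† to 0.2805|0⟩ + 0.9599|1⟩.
0.2805|0⟩ + (0.6788 - 0.6788i)|1⟩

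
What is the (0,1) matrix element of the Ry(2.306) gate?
-0.914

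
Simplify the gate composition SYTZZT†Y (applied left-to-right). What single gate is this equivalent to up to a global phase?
S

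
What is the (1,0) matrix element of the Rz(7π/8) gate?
0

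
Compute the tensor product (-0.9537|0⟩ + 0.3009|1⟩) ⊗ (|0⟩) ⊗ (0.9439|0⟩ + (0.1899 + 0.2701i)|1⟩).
-0.9002|000⟩ + (-0.1811 - 0.2576i)|001⟩ + 0.284|100⟩ + (0.05714 + 0.08127i)|101⟩

amp(|b₁b₂…⟩) = product of the factor amplitudes for bits b₁, b₂, …; only kets whose every factor amplitude is nonzero survive.
|000⟩: (-0.9537)(1)(0.9439) = -0.9002
|001⟩: (-0.9537)(1)(0.1899 + 0.2701i) = (-0.1811 - 0.2576i)
|100⟩: (0.3009)(1)(0.9439) = 0.284
|101⟩: (0.3009)(1)(0.1899 + 0.2701i) = (0.05714 + 0.08127i)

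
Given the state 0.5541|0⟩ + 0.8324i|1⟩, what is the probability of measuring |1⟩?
0.6929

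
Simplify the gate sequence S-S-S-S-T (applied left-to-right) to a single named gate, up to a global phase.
T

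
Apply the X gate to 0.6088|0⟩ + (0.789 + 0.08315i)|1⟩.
(0.789 + 0.08315i)|0⟩ + 0.6088|1⟩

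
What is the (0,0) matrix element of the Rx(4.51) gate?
-0.6321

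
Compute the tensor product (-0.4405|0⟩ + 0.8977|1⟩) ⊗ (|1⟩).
-0.4405|01⟩ + 0.8977|11⟩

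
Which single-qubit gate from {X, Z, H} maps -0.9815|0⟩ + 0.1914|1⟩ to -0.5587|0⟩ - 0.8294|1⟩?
H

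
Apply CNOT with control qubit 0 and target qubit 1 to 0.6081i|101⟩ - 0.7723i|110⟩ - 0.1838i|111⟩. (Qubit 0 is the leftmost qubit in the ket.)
-0.7723i|100⟩ - 0.1838i|101⟩ + 0.6081i|111⟩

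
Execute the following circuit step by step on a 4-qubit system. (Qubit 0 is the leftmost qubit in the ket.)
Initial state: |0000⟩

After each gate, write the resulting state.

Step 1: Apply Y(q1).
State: i|0100⟩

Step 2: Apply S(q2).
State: i|0100⟩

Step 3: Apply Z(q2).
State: i|0100⟩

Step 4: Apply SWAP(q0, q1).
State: i|1000⟩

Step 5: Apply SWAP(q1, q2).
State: i|1000⟩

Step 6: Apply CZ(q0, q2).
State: i|1000⟩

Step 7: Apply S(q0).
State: -|1000⟩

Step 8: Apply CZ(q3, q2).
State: -|1000⟩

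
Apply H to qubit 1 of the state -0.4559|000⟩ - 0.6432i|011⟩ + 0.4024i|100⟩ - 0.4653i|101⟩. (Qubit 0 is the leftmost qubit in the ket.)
-0.3224|000⟩ - 0.4548i|001⟩ - 0.3224|010⟩ + 0.4548i|011⟩ + 0.2845i|100⟩ - 0.329i|101⟩ + 0.2845i|110⟩ - 0.329i|111⟩

H on qubit 1 mixes each pair of kets that differ only in qubit 1: amplitudes (a, b) of (|…0…⟩, |…1…⟩) become ((a + b)/√2, (a − b)/√2). Kets absent from the input have amplitude 0.
(|000⟩, |010⟩): (a, b) = (-0.4559, 0) → (-0.3224, -0.3224)
(|001⟩, |011⟩): (a, b) = (0, -0.6432i) → (-0.4548i, 0.4548i)
(|100⟩, |110⟩): (a, b) = (0.4024i, 0) → (0.2845i, 0.2845i)
(|101⟩, |111⟩): (a, b) = (-0.4653i, 0) → (-0.329i, -0.329i)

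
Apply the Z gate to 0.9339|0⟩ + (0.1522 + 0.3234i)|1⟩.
0.9339|0⟩ + (-0.1522 - 0.3234i)|1⟩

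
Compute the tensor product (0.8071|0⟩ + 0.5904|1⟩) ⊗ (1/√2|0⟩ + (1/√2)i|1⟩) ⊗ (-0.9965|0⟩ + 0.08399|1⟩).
-0.5687|000⟩ + 0.04793|001⟩ - 0.5687i|010⟩ + 0.04793i|011⟩ - 0.416|100⟩ + 0.03506|101⟩ - 0.416i|110⟩ + 0.03506i|111⟩

amp(|b₁b₂…⟩) = product of the factor amplitudes for bits b₁, b₂, …; only kets whose every factor amplitude is nonzero survive.
|000⟩: (0.8071)(1/√2)(-0.9965) = -0.5687
|001⟩: (0.8071)(1/√2)(0.08399) = 0.04793
|010⟩: (0.8071)((1/√2)i)(-0.9965) = -0.5687i
|011⟩: (0.8071)((1/√2)i)(0.08399) = 0.04793i
|100⟩: (0.5904)(1/√2)(-0.9965) = -0.416
|101⟩: (0.5904)(1/√2)(0.08399) = 0.03506
|110⟩: (0.5904)((1/√2)i)(-0.9965) = -0.416i
|111⟩: (0.5904)((1/√2)i)(0.08399) = 0.03506i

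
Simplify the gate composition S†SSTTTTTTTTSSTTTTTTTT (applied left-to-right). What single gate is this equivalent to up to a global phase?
S†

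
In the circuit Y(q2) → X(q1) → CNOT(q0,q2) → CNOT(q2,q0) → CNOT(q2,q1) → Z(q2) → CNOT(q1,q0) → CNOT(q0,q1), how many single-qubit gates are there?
3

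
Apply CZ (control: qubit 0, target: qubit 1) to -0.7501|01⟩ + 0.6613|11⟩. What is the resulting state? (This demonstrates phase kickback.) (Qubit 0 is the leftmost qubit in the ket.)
-0.7501|01⟩ - 0.6613|11⟩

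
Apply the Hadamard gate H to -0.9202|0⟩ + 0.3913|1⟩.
-0.374|0⟩ - 0.9274|1⟩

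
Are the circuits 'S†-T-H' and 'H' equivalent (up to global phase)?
No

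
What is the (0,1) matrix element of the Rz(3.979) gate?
0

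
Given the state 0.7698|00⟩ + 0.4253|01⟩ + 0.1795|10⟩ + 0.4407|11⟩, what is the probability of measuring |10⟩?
0.03222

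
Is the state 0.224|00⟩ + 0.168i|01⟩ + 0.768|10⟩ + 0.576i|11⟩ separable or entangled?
Separable

Writing the state as a|00⟩ + b|01⟩ + c|10⟩ + d|11⟩, it is a product state iff ad − bc = 0.
Here (a, b, c, d) = (0.224, 0.168i, 0.768, 0.576i): ad − bc = (0.224)(0.576i) − (0.168i)(0.768) = 0, so the state is separable.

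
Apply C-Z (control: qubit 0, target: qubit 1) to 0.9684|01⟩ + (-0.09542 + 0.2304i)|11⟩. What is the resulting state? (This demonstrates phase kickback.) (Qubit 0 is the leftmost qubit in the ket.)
0.9684|01⟩ + (0.09542 - 0.2304i)|11⟩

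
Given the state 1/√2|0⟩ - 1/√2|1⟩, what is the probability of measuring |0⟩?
1/2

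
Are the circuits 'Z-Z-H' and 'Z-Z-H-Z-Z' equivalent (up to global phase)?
Yes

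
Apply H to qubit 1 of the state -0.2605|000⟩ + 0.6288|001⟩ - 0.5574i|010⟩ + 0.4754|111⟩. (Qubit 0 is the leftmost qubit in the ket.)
(-0.1842 - 0.3941i)|000⟩ + 0.4446|001⟩ + (-0.1842 + 0.3941i)|010⟩ + 0.4446|011⟩ + 0.3362|101⟩ - 0.3362|111⟩

H on qubit 1 mixes each pair of kets that differ only in qubit 1: amplitudes (a, b) of (|…0…⟩, |…1…⟩) become ((a + b)/√2, (a − b)/√2). Kets absent from the input have amplitude 0.
(|000⟩, |010⟩): (a, b) = (-0.2605, -0.5574i) → ((-0.1842 - 0.3941i), (-0.1842 + 0.3941i))
(|001⟩, |011⟩): (a, b) = (0.6288, 0) → (0.4446, 0.4446)
(|101⟩, |111⟩): (a, b) = (0, 0.4754) → (0.3362, -0.3362)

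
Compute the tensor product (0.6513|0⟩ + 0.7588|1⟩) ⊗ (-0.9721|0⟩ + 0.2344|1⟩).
-0.6331|00⟩ + 0.1527|01⟩ - 0.7376|10⟩ + 0.1779|11⟩

amp(|b₁b₂…⟩) = product of the factor amplitudes for bits b₁, b₂, …; only kets whose every factor amplitude is nonzero survive.
|00⟩: (0.6513)(-0.9721) = -0.6331
|01⟩: (0.6513)(0.2344) = 0.1527
|10⟩: (0.7588)(-0.9721) = -0.7376
|11⟩: (0.7588)(0.2344) = 0.1779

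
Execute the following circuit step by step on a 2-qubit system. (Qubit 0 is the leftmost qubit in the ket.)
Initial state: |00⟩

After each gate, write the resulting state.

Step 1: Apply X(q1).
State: |01⟩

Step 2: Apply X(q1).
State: |00⟩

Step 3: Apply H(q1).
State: 1/√2|00⟩ + 1/√2|01⟩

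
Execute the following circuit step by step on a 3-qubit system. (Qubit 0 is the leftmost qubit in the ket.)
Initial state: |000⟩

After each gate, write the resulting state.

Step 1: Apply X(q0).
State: |100⟩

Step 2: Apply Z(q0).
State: -|100⟩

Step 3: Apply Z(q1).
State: -|100⟩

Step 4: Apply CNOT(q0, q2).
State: -|101⟩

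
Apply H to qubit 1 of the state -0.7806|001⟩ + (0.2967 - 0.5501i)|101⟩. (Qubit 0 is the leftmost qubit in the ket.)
-0.552|001⟩ - 0.552|011⟩ + (0.2098 - 0.389i)|101⟩ + (0.2098 - 0.389i)|111⟩

H on qubit 1 mixes each pair of kets that differ only in qubit 1: amplitudes (a, b) of (|…0…⟩, |…1…⟩) become ((a + b)/√2, (a − b)/√2). Kets absent from the input have amplitude 0.
(|001⟩, |011⟩): (a, b) = (-0.7806, 0) → (-0.552, -0.552)
(|101⟩, |111⟩): (a, b) = ((0.2967 - 0.5501i), 0) → ((0.2098 - 0.389i), (0.2098 - 0.389i))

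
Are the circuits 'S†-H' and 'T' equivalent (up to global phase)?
No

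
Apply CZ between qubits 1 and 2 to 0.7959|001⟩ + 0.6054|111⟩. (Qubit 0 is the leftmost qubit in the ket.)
0.7959|001⟩ - 0.6054|111⟩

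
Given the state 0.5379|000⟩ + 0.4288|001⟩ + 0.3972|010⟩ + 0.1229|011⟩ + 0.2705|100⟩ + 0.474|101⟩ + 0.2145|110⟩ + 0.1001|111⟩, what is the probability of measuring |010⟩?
0.1578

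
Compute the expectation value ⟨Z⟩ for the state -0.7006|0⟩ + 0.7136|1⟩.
-0.01838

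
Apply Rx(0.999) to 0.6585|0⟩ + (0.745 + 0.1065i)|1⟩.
(0.6291 - 0.3568i)|0⟩ + (0.654 - 0.2219i)|1⟩

Rx(0.999) = [[cos(θ/2), −i·sin(θ/2)], [−i·sin(θ/2), cos(θ/2)]]; θ = 0.999, cos(θ/2) ≈ 0.877822, sin(θ/2) ≈ 0.478987.
With a = amp(|0⟩) = 0.6585 and b = amp(|1⟩) = (0.745 + 0.1065i):
new amp(|0⟩) = (0.877822)·a + (-0.478987i)·b = (0.6291 - 0.3568i)
new amp(|1⟩) = (-0.478987i)·a + (0.877822)·b = (0.654 - 0.2219i)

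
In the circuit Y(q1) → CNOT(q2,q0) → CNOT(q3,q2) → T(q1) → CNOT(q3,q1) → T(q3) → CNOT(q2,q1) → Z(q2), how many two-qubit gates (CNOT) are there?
4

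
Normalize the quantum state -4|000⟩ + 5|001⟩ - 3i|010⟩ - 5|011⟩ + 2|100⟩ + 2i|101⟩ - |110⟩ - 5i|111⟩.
-0.3831|000⟩ + 0.4789|001⟩ - 0.2873i|010⟩ - 0.4789|011⟩ + 0.1916|100⟩ + 0.1916i|101⟩ - 0.09578|110⟩ - 0.4789i|111⟩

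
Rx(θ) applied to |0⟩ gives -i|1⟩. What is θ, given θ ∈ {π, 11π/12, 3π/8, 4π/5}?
π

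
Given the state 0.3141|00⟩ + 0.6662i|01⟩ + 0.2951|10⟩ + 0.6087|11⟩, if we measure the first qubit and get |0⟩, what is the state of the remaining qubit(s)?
0.4265|0⟩ + 0.9045i|1⟩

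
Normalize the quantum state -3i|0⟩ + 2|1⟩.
-0.8321i|0⟩ + 0.5547|1⟩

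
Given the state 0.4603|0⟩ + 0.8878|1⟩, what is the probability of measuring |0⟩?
0.2119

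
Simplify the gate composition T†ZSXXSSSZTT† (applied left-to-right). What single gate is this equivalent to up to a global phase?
T†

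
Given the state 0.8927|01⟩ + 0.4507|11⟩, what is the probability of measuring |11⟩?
0.2031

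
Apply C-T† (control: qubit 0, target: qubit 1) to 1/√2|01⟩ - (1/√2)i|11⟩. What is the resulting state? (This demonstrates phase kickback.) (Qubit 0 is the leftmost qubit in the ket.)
1/√2|01⟩ + (-1/2 - (1/2)i)|11⟩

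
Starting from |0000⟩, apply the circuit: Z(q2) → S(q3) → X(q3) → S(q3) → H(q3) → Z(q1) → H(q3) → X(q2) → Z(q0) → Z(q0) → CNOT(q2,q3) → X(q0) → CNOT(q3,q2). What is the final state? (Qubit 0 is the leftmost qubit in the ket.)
i|1010⟩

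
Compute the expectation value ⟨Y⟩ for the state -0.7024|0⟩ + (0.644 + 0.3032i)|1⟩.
-0.4259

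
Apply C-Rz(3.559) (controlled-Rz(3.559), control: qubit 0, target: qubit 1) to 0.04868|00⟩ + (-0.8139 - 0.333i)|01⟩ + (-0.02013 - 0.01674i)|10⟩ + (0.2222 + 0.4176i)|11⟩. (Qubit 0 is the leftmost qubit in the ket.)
0.04868|00⟩ + (-0.8139 - 0.333i)|01⟩ + (-0.01221 + 0.02316i)|10⟩ + (-0.4546 + 0.1309i)|11⟩

C-Rz(3.559) leaves the control-|0⟩ kets |00⟩, |01⟩ unchanged and applies Rz(3.559) to qubit 1 on the control-|1⟩ pair (|10⟩, |11⟩).
Rz(3.559) = [[e^(−iθ/2), 0], [0, e^(iθ/2)]] with e^(±iθ/2) = cos(θ/2) ± i·sin(θ/2); θ = 3.559, cos(θ/2) ≈ -0.207192, sin(θ/2) ≈ 0.9783.
With a = amp(|10⟩) = (-0.02013 - 0.01674i) and b = amp(|11⟩) = (0.2222 + 0.4176i):
new amp(|10⟩) = (-0.207192 - 0.9783i)·a = (-0.01221 + 0.02316i)
new amp(|11⟩) = (-0.207192 + 0.9783i)·b = (-0.4546 + 0.1309i)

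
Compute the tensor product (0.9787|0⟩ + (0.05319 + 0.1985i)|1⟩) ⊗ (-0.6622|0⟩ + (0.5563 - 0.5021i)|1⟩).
-0.6481|00⟩ + (0.5445 - 0.4914i)|01⟩ + (-0.03522 - 0.1314i)|10⟩ + (0.1293 + 0.08372i)|11⟩

amp(|b₁b₂…⟩) = product of the factor amplitudes for bits b₁, b₂, …; only kets whose every factor amplitude is nonzero survive.
|00⟩: (0.9787)(-0.6622) = -0.6481
|01⟩: (0.9787)(0.5563 - 0.5021i) = (0.5445 - 0.4914i)
|10⟩: (0.05319 + 0.1985i)(-0.6622) = (-0.03522 - 0.1314i)
|11⟩: (0.05319 + 0.1985i)(0.5563 - 0.5021i) = (0.1293 + 0.08372i)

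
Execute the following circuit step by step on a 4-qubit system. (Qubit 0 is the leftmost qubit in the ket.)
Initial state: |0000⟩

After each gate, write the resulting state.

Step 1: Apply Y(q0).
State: i|1000⟩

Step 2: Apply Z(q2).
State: i|1000⟩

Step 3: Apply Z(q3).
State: i|1000⟩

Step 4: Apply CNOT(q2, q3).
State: i|1000⟩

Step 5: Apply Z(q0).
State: -i|1000⟩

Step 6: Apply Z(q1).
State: -i|1000⟩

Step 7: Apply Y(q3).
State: |1001⟩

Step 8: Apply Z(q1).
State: |1001⟩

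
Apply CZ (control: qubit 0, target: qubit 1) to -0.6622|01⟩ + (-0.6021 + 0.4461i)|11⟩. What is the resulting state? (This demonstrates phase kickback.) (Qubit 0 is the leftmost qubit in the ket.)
-0.6622|01⟩ + (0.6021 - 0.4461i)|11⟩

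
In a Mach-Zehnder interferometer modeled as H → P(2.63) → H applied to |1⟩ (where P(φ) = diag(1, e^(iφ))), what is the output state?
(0.936 - 0.2448i)|0⟩ + (0.06402 + 0.2448i)|1⟩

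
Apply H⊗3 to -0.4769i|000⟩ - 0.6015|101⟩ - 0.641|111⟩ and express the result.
(-0.4393 - 0.1686i)|000⟩ + (0.4393 - 0.1686i)|001⟩ + (0.01397 - 0.1686i)|010⟩ + (-0.01397 - 0.1686i)|011⟩ + (0.4393 - 0.1686i)|100⟩ + (-0.4393 - 0.1686i)|101⟩ + (-0.01397 - 0.1686i)|110⟩ + (0.01397 - 0.1686i)|111⟩

H⊗3 gives amp(|y⟩) = (1/2√2) Σ_x (−1)^(x·y) amp(|x⟩), where x·y is the number of positions in which both x and y have a 1.
|000⟩: (-0.4769i - 0.6015 - 0.641)/(2√2) = (-0.4393 - 0.1686i)
|001⟩: (-0.4769i + 0.6015 + 0.641)/(2√2) = (0.4393 - 0.1686i)
|010⟩: (-0.4769i - 0.6015 + 0.641)/(2√2) = (0.01397 - 0.1686i)
|011⟩: (-0.4769i + 0.6015 - 0.641)/(2√2) = (-0.01397 - 0.1686i)
|100⟩: (-0.4769i + 0.6015 + 0.641)/(2√2) = (0.4393 - 0.1686i)
|101⟩: (-0.4769i - 0.6015 - 0.641)/(2√2) = (-0.4393 - 0.1686i)
|110⟩: (-0.4769i + 0.6015 - 0.641)/(2√2) = (-0.01397 - 0.1686i)
|111⟩: (-0.4769i - 0.6015 + 0.641)/(2√2) = (0.01397 - 0.1686i)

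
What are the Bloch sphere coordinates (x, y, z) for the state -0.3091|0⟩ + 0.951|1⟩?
(-0.5879, 0, -0.8089)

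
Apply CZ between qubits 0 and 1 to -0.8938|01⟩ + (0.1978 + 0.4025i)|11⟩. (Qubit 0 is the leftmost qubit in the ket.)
-0.8938|01⟩ + (-0.1978 - 0.4025i)|11⟩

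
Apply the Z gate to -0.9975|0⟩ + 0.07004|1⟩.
-0.9975|0⟩ - 0.07004|1⟩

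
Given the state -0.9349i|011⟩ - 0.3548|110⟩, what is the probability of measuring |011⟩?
0.874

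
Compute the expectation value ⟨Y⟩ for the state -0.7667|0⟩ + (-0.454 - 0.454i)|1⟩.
0.6962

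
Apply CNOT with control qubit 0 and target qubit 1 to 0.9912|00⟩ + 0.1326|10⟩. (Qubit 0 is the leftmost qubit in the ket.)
0.9912|00⟩ + 0.1326|11⟩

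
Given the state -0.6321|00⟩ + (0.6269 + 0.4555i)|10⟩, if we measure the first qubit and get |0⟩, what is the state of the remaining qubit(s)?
-|0⟩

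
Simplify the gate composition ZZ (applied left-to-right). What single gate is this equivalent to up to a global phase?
I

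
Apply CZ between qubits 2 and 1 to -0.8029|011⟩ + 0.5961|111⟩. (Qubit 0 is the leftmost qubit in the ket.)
0.8029|011⟩ - 0.5961|111⟩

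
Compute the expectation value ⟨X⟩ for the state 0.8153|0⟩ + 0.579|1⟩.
0.9441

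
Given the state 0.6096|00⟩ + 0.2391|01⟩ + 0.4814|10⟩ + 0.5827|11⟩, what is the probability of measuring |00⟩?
0.3716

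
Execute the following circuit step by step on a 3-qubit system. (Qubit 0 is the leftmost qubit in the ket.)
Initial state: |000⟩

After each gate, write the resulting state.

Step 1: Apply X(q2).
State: |001⟩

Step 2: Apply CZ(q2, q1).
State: |001⟩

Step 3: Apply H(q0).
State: 1/√2|001⟩ + 1/√2|101⟩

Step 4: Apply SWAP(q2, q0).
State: 1/√2|100⟩ + 1/√2|101⟩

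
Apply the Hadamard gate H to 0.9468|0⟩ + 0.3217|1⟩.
0.897|0⟩ + 0.442|1⟩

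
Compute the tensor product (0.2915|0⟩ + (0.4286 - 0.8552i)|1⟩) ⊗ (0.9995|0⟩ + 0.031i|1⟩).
0.2914|00⟩ + 0.009037i|01⟩ + (0.4284 - 0.8548i)|10⟩ + (0.02651 + 0.01329i)|11⟩

amp(|b₁b₂…⟩) = product of the factor amplitudes for bits b₁, b₂, …; only kets whose every factor amplitude is nonzero survive.
|00⟩: (0.2915)(0.9995) = 0.2914
|01⟩: (0.2915)(0.031i) = 0.009037i
|10⟩: (0.4286 - 0.8552i)(0.9995) = (0.4284 - 0.8548i)
|11⟩: (0.4286 - 0.8552i)(0.031i) = (0.02651 + 0.01329i)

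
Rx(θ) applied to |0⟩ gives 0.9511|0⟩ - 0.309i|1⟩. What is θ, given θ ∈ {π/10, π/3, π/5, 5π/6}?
π/5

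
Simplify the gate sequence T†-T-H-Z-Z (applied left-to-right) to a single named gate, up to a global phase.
H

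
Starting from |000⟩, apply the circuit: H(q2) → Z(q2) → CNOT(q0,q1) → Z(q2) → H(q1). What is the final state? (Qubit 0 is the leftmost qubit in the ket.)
1/2|000⟩ + 1/2|001⟩ + 1/2|010⟩ + 1/2|011⟩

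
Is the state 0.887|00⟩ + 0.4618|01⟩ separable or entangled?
Separable

Writing the state as a|00⟩ + b|01⟩ + c|10⟩ + d|11⟩, it is a product state iff ad − bc = 0.
Here (a, b, c, d) = (0.887, 0.4618, 0, 0): ad − bc = (0.887)(0) − (0.4618)(0) = 0, so the state is separable.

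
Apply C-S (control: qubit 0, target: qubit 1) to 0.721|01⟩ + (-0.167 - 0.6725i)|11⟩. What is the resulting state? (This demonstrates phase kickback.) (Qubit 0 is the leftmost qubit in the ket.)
0.721|01⟩ + (0.6725 - 0.167i)|11⟩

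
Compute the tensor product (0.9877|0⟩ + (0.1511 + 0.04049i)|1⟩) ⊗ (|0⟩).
0.9877|00⟩ + (0.1511 + 0.04049i)|10⟩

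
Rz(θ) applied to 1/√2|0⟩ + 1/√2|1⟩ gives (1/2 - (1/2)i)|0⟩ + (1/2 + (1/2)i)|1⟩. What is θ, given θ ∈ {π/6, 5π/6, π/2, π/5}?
π/2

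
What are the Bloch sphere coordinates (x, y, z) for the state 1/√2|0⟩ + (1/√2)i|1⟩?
(0, 1, 0)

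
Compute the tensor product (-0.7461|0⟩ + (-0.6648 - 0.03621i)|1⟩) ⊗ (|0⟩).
-0.7461|00⟩ + (-0.6648 - 0.03621i)|10⟩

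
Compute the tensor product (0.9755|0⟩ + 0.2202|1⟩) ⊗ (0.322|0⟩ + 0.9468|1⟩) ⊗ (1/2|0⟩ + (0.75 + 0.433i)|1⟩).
0.1571|000⟩ + (0.2356 + 0.136i)|001⟩ + 0.4618|010⟩ + (0.6927 + 0.3999i)|011⟩ + 0.03545|100⟩ + (0.05318 + 0.0307i)|101⟩ + 0.1042|110⟩ + (0.1564 + 0.09027i)|111⟩

amp(|b₁b₂…⟩) = product of the factor amplitudes for bits b₁, b₂, …; only kets whose every factor amplitude is nonzero survive.
|000⟩: (0.9755)(0.322)(1/2) = 0.1571
|001⟩: (0.9755)(0.322)(0.75 + 0.433i) = (0.2356 + 0.136i)
|010⟩: (0.9755)(0.9468)(1/2) = 0.4618
|011⟩: (0.9755)(0.9468)(0.75 + 0.433i) = (0.6927 + 0.3999i)
|100⟩: (0.2202)(0.322)(1/2) = 0.03545
|101⟩: (0.2202)(0.322)(0.75 + 0.433i) = (0.05318 + 0.0307i)
|110⟩: (0.2202)(0.9468)(1/2) = 0.1042
|111⟩: (0.2202)(0.9468)(0.75 + 0.433i) = (0.1564 + 0.09027i)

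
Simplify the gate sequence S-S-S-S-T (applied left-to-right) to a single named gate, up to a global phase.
T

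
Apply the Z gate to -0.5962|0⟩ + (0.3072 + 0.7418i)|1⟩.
-0.5962|0⟩ + (-0.3072 - 0.7418i)|1⟩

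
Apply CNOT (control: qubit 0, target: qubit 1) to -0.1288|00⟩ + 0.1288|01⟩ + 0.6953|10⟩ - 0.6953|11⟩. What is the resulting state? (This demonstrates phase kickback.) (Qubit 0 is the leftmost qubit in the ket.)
-0.1288|00⟩ + 0.1288|01⟩ - 0.6953|10⟩ + 0.6953|11⟩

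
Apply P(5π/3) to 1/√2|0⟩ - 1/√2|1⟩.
1/√2|0⟩ + (-1/√8 + 0.6124i)|1⟩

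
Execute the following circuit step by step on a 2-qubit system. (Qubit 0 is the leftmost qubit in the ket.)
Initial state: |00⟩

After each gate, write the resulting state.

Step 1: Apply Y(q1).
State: i|01⟩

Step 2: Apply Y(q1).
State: |00⟩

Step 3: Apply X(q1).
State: |01⟩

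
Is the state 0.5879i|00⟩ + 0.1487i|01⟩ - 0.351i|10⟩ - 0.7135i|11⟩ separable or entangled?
Entangled

Writing the state as a|00⟩ + b|01⟩ + c|10⟩ + d|11⟩, it is a product state iff ad − bc = 0.
Here (a, b, c, d) = (0.5879i, 0.1487i, -0.351i, -0.7135i): ad − bc = (0.5879i)(-0.7135i) − (0.1487i)(-0.351i) = 0.3673 ≠ 0, so the state is entangled.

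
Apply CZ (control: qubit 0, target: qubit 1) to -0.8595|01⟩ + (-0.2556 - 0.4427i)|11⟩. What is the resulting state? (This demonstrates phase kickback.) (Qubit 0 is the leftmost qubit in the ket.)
-0.8595|01⟩ + (0.2556 + 0.4427i)|11⟩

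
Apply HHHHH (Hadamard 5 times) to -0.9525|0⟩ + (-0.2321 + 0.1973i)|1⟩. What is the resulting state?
(-0.8376 + 0.1395i)|0⟩ + (-0.5094 - 0.1395i)|1⟩

H² = I, so H^5 = H: a single Hadamard. With (a, b) = (-0.9525, (-0.2321 + 0.1973i)), H gives ((a + b)/√2, (a − b)/√2) = ((-0.8376 + 0.1395i), (-0.5094 - 0.1395i)).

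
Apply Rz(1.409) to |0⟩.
(0.7619 - 0.6477i)|0⟩

Rz(1.409) = [[e^(−iθ/2), 0], [0, e^(iθ/2)]] with e^(±iθ/2) = cos(θ/2) ± i·sin(θ/2); θ = 1.409, cos(θ/2) ≈ 0.761935, sin(θ/2) ≈ 0.647653.
With a = amp(|0⟩) = 1 and b = amp(|1⟩) = 0:
new amp(|0⟩) = (0.761935 - 0.647653i)·a = (0.7619 - 0.6477i)
new amp(|1⟩) = (0.761935 + 0.647653i)·b = 0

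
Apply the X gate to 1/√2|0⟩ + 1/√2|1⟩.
1/√2|0⟩ + 1/√2|1⟩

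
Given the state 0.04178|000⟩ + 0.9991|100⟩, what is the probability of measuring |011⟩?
0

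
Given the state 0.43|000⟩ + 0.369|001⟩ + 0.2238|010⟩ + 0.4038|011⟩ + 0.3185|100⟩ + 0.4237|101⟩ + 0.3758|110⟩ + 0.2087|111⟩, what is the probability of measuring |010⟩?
0.05009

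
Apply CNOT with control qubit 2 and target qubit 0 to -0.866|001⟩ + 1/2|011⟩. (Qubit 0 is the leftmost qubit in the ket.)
-0.866|101⟩ + 1/2|111⟩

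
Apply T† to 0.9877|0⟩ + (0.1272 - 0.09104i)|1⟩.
0.9877|0⟩ + (0.02557 - 0.1543i)|1⟩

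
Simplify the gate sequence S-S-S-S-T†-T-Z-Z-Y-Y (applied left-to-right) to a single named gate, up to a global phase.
I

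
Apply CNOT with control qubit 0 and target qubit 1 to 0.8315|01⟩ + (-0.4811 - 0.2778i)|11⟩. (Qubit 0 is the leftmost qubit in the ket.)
0.8315|01⟩ + (-0.4811 - 0.2778i)|10⟩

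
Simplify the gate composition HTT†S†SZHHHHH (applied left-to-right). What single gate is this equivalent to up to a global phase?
X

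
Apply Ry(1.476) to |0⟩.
0.7398|0⟩ + 0.6728|1⟩

Ry(1.476) = [[cos(θ/2), −sin(θ/2)], [sin(θ/2), cos(θ/2)]]; θ = 1.476, cos(θ/2) ≈ 0.739816, sin(θ/2) ≈ 0.67281.
With a = amp(|0⟩) = 1 and b = amp(|1⟩) = 0:
new amp(|0⟩) = (0.739816)·a + (-0.67281)·b = 0.7398
new amp(|1⟩) = (0.67281)·a + (0.739816)·b = 0.6728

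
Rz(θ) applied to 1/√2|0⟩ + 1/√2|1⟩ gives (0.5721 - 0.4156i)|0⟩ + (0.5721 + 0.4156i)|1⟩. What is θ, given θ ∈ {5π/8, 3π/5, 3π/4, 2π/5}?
2π/5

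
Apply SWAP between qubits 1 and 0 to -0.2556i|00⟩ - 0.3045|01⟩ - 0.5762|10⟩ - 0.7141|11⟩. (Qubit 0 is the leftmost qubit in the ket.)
-0.2556i|00⟩ - 0.5762|01⟩ - 0.3045|10⟩ - 0.7141|11⟩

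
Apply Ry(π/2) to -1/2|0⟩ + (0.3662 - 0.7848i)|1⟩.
(-0.6125 + 0.5549i)|0⟩ + (-0.09461 - 0.5549i)|1⟩

Ry(π/2) = [[cos(θ/2), −sin(θ/2)], [sin(θ/2), cos(θ/2)]]; θ = π/2, cos(θ/2) ≈ 0.707107, sin(θ/2) ≈ 0.707107.
With a = amp(|0⟩) = -1/2 and b = amp(|1⟩) = (0.3662 - 0.7848i):
new amp(|0⟩) = (0.707107)·a + (-0.707107)·b = (-0.6125 + 0.5549i)
new amp(|1⟩) = (0.707107)·a + (0.707107)·b = (-0.09461 - 0.5549i)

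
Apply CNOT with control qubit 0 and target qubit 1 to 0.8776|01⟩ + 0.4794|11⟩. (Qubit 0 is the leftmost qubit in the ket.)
0.8776|01⟩ + 0.4794|10⟩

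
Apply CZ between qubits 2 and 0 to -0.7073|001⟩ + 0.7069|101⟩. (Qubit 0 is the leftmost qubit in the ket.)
-0.7073|001⟩ - 0.7069|101⟩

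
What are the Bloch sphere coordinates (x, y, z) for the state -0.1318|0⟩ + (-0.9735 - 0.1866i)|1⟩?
(0.2566, 0.04919, -0.9652)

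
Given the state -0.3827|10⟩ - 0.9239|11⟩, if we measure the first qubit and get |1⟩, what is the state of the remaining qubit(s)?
-0.3827|0⟩ - 0.9239|1⟩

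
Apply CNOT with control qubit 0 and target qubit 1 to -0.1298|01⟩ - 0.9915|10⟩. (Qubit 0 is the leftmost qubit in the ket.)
-0.1298|01⟩ - 0.9915|11⟩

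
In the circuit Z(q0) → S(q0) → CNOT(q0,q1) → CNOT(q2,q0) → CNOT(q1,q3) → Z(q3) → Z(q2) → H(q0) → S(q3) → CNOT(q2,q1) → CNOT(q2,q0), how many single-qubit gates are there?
6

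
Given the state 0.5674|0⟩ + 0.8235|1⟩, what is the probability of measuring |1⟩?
0.6782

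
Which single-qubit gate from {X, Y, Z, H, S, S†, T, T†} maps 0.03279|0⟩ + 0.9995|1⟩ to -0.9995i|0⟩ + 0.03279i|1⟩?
Y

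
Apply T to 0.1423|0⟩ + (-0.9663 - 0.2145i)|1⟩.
0.1423|0⟩ + (-0.5316 - 0.835i)|1⟩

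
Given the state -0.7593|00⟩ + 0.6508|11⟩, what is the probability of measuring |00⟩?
0.5765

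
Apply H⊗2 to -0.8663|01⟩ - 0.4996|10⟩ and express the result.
-0.683|00⟩ + 0.1834|01⟩ - 0.1834|10⟩ + 0.683|11⟩

H⊗2 gives amp(|y⟩) = (1/2) Σ_x (−1)^(x·y) amp(|x⟩), where x·y is the number of positions in which both x and y have a 1.
|00⟩: (-0.8663 - 0.4996)/2 = -0.683
|01⟩: (0.8663 - 0.4996)/2 = 0.1834
|10⟩: (-0.8663 + 0.4996)/2 = -0.1834
|11⟩: (0.8663 + 0.4996)/2 = 0.683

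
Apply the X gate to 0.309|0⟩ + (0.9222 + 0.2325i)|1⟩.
(0.9222 + 0.2325i)|0⟩ + 0.309|1⟩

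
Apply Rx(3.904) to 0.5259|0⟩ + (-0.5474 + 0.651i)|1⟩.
(0.4086 + 0.5081i)|0⟩ + (0.2037 - 0.7303i)|1⟩

Rx(3.904) = [[cos(θ/2), −i·sin(θ/2)], [−i·sin(θ/2), cos(θ/2)]]; θ = 3.904, cos(θ/2) ≈ -0.372038, sin(θ/2) ≈ 0.928217.
With a = amp(|0⟩) = 0.5259 and b = amp(|1⟩) = (-0.5474 + 0.651i):
new amp(|0⟩) = (-0.372038)·a + (-0.928217i)·b = (0.4086 + 0.5081i)
new amp(|1⟩) = (-0.928217i)·a + (-0.372038)·b = (0.2037 - 0.7303i)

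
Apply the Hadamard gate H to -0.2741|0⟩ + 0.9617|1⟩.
0.4862|0⟩ - 0.8738|1⟩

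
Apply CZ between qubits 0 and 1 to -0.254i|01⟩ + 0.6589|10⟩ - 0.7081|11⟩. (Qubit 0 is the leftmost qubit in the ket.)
-0.254i|01⟩ + 0.6589|10⟩ + 0.7081|11⟩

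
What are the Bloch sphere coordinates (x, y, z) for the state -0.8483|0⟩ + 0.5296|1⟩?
(-0.8985, 0, 0.4391)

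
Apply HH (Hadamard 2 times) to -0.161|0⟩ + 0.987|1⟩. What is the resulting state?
-0.161|0⟩ + 0.987|1⟩

H² = I, so an even number of Hadamards cancels: H^2 = I and the state is unchanged.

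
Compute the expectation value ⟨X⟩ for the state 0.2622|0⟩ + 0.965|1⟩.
0.506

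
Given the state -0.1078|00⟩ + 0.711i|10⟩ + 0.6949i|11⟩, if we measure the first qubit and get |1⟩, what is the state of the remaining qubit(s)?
0.7152i|0⟩ + 0.699i|1⟩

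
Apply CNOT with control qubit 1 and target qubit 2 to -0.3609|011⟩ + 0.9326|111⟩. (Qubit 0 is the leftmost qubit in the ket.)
-0.3609|010⟩ + 0.9326|110⟩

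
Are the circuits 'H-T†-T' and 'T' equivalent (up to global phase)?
No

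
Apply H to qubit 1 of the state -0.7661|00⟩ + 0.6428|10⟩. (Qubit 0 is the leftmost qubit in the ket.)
-0.5417|00⟩ - 0.5417|01⟩ + 0.4545|10⟩ + 0.4545|11⟩

H on qubit 1 mixes each pair of kets that differ only in qubit 1: amplitudes (a, b) of (|…0…⟩, |…1…⟩) become ((a + b)/√2, (a − b)/√2). Kets absent from the input have amplitude 0.
(|00⟩, |01⟩): (a, b) = (-0.7661, 0) → (-0.5417, -0.5417)
(|10⟩, |11⟩): (a, b) = (0.6428, 0) → (0.4545, 0.4545)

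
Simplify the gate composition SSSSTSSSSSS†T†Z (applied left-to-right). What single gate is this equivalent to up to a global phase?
Z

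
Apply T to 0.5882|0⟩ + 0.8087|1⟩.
0.5882|0⟩ + (0.5718 + 0.5718i)|1⟩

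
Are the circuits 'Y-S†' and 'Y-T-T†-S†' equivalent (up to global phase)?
Yes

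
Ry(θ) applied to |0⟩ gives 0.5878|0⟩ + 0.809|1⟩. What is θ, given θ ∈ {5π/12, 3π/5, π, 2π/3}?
3π/5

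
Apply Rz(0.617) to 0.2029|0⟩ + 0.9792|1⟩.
(0.1933 - 0.06161i)|0⟩ + (0.933 + 0.2973i)|1⟩

Rz(0.617) = [[e^(−iθ/2), 0], [0, e^(iθ/2)]] with e^(±iθ/2) = cos(θ/2) ± i·sin(θ/2); θ = 0.617, cos(θ/2) ≈ 0.95279, sin(θ/2) ≈ 0.30363.
With a = amp(|0⟩) = 0.2029 and b = amp(|1⟩) = 0.9792:
new amp(|0⟩) = (0.95279 - 0.30363i)·a = (0.1933 - 0.06161i)
new amp(|1⟩) = (0.95279 + 0.30363i)·b = (0.933 + 0.2973i)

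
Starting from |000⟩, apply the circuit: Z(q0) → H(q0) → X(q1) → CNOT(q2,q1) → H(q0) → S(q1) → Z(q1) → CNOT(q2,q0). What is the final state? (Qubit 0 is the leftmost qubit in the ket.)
-i|010⟩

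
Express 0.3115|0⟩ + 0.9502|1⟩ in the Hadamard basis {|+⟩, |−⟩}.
0.8922|+⟩ - 0.4516|−⟩

With |ψ⟩ = α|0⟩ + β|1⟩, the Hadamard-basis coefficients are ⟨+|ψ⟩ = (α + β)/√2 and ⟨−|ψ⟩ = (α − β)/√2.
Here α = 0.3115, β = 0.9502: (α + β)/√2 = 0.8922, (α − β)/√2 = -0.4516.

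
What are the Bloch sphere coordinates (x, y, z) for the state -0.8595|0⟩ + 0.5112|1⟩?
(-0.8788, 0, 0.4774)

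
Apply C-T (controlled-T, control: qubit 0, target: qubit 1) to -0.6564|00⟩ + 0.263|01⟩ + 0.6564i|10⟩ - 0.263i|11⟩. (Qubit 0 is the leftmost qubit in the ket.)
-0.6564|00⟩ + 0.263|01⟩ + 0.6564i|10⟩ + (0.186 - 0.186i)|11⟩

C-T leaves the control-|0⟩ kets |00⟩, |01⟩ unchanged and applies T to qubit 1 on the control-|1⟩ pair (|10⟩, |11⟩).
T = [[1, 0], [0, (1/√2 + (1/√2)i)]].
With a = amp(|10⟩) = 0.6564i and b = amp(|11⟩) = -0.263i:
new amp(|10⟩) = (1)·a = 0.6564i
new amp(|11⟩) = (1/√2 + (1/√2)i)·b = (0.186 - 0.186i)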